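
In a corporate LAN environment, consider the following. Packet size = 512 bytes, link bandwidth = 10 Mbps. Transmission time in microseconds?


Given: packet = 512 bytes, bandwidth = 10 Mbps
Packet in bits = 512 * 8 = 4096 bits
Bandwidth = 10 * 10^6 = 10000000 bps
Time = 4096 / 10000000 seconds
Time in us = 4096 * 10^6 / 10000000 = 409.6

409.6


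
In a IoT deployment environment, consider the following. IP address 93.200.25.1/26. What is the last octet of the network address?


Given: IP = 93.200.25.1, prefix = /26
Subnet mask = 255.255.255.192
Last octet of IP: 1
Last octet of mask: 192
Network last octet = 1 AND 192 = 0

0


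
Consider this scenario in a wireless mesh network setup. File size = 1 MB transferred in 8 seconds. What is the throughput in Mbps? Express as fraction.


Given: file = 1 MB, time = 8 s
File in Mb = 1 * 8 = 8 Mb
Throughput = 8 / 8 Mbps
Throughput = 1 Mbps

1


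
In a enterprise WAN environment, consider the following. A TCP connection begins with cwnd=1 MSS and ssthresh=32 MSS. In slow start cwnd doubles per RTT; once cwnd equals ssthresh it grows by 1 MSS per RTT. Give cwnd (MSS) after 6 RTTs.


RTT 0: cwnd = 1 MSS (initial)
RTT 1: cwnd = 2 MSS (slow start, doubled)
RTT 2: cwnd = 4 MSS (slow start, doubled)
RTT 3: cwnd = 8 MSS (slow start, doubled)
RTT 4: cwnd = 16 MSS (slow start, doubled)
RTT 5: cwnd = 32 MSS (slow start, doubled)
RTT 6: cwnd = 33 MSS (congestion avoidance, +1)

33


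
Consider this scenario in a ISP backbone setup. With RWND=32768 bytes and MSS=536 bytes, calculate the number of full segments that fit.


Given: RWND = 32768 bytes, MSS = 536 bytes
Full segments = floor(RWND / MSS)
Full segments = floor(32768 / 536)
Full segments = floor(61.1343) = 61

61


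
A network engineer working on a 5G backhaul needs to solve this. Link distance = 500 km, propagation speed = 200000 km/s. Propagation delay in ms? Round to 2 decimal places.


Given: distance = 500 km, speed = 200000 km/s
Delay = distance / speed = 500 / 200000 seconds
Delay in ms = 500 * 1000 / 200000
Delay = 2.5000 ms
Rounded to 2 dp = 2.50 ms

2.50


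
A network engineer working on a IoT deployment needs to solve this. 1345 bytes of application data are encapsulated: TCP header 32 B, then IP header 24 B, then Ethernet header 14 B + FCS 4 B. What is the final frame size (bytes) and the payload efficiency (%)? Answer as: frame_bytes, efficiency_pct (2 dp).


TCP segment = 1345 + 32 = 1377 B
IP packet = 1377 + 24 = 1401 B
Ethernet frame = 1401 + 14 + 4 = 1419 B
Efficiency = app / frame = 1345 / 1419 = 0.947851 = 94.7851% -> 94.79% (2 dp)

1419, 94.79


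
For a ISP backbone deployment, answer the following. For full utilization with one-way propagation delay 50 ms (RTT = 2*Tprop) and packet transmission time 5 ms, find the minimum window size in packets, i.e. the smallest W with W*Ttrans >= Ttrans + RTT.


Given: Ttrans = 5 ms, RTT = 100 ms (= 2 * Tprop, Tprop = 50 ms)
Time until first ACK returns = Ttrans + RTT = 5 + 100 = 105 ms
Need W * Ttrans >= Ttrans + RTT  ->  W >= (Ttrans + RTT) / Ttrans
(Ttrans + RTT) / Ttrans = 105 / 5 = 21
W_min = ceil(21) = 21

21


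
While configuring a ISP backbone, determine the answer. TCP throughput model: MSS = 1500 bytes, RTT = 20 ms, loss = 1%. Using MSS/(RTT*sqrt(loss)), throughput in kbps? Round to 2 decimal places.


Given: MSS = 1500 bytes, RTT = 20 ms, loss = 1%
RTT in seconds = 20 / 1000 = 0.02
Loss rate = 1% = 0.01
sqrt(loss) = sqrt(0.01) = 0.1
Throughput (bytes/s) = 1500 / (0.02 * 0.1) = 750000.0000
Throughput (kbps) = 750000.0000 * 8 / 1000 = 6000.000000 -> 6000.00 kbps (2 dp)

6000.00


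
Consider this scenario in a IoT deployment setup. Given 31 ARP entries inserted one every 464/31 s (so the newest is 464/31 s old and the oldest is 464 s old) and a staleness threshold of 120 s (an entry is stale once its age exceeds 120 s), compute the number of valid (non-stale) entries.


Ages are k * 464/31 s for k = 1..31 (spacing = 14.9677 s).
Entry k is valid iff k * 464/31 <= 120 iff k <= 31 * 120 / 464 = 8.0172
n_valid = floor(8.0172) = 8
(n_stale = 31 - 8 = 23)

8


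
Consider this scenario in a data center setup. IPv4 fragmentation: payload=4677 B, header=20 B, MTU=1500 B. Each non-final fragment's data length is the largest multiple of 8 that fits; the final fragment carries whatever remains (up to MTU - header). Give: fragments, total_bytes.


Max data per non-final fragment = floor((MTU - header)/8)*8 = floor((1500 - 20)/8)*8 = floor(1480/8)*8 = 1480 B
Final fragment needs no 8-byte alignment: it can carry up to MTU - header = 1480 B
Non-final fragments needed = ceil((payload - 1480) / 1480) = ceil(3197/1480) = ceil(2.1601) = 3
Number of fragments = 3 + 1 = 4
Fragment sizes (data): 3 * 1480 B + 237 B (last, 237 <= 1480 OK)
Total bytes sent = payload + n_frags * header = 4677 + 4*20 = 4677 + 80 = 4757 B

4, 4757


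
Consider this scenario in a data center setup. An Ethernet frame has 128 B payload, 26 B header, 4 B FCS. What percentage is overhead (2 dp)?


Given: payload = 128 B, header = 26 B, trailer = 4 B
Overhead bytes = header + trailer = 26 + 4 = 30
Total frame = payload + overhead = 128 + 30 = 158
Overhead % = 30 / 158 * 100 = 18.9873% -> 18.99% (2 dp)

18.99


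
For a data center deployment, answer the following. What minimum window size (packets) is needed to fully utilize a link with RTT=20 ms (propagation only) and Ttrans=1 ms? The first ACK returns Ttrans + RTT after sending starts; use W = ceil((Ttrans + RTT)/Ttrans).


Given: Ttrans = 1 ms, RTT = 20 ms (= 2 * Tprop, Tprop = 10 ms)
Time until first ACK returns = Ttrans + RTT = 1 + 20 = 21 ms
Need W * Ttrans >= Ttrans + RTT  ->  W >= (Ttrans + RTT) / Ttrans
(Ttrans + RTT) / Ttrans = 21 / 1 = 21
W_min = ceil(21) = 21

21


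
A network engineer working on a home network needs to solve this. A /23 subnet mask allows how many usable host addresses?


Given: subnet mask /23
Host bits = 32 - 23 = 9
Total addresses = 2^9 = 512
Usable hosts = 512 - 2 (network + broadcast) = 510

510


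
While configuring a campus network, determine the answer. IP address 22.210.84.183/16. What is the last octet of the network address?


Given: IP = 22.210.84.183, prefix = /16
Subnet mask = 255.255.0.0
Last octet of IP: 183
Last octet of mask: 0
Network last octet = 183 AND 0 = 0

0


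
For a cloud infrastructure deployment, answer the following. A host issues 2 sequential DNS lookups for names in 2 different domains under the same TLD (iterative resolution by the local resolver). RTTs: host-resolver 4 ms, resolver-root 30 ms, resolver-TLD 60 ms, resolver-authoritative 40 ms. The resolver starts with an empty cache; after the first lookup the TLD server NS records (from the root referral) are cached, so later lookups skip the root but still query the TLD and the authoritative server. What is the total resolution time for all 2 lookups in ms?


Lookup 1 (cold cache): local + root + TLD + auth = 4 + 30 + 60 + 40 = 134 ms
Lookups 2..2 (TLD NS cached -> skip root; new domain -> still ask TLD and auth): local + TLD + auth = 4 + 60 + 40 = 104 ms each
Remaining 1 lookups: 1 * 104 = 104 ms
Total = 134 + 104 = 238 ms

238


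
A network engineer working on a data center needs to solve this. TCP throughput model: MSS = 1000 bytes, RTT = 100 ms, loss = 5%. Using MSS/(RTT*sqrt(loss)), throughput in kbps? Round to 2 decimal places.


Given: MSS = 1000 bytes, RTT = 100 ms, loss = 5%
RTT in seconds = 100 / 1000 = 0.1
Loss rate = 5% = 0.05
sqrt(loss) = sqrt(0.05) = 0.223606797750
Throughput (bytes/s) = 1000 / (0.1 * 0.223606797750) = 44721.3595
Throughput (kbps) = 44721.3595 * 8 / 1000 = 357.770876 -> 357.77 kbps (2 dp)

357.77


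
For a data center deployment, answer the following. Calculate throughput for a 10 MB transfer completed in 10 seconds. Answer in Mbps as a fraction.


Given: file = 10 MB, time = 10 s
File in Mb = 10 * 8 = 80 Mb
Throughput = 80 / 10 Mbps
Throughput = 8 Mbps

8


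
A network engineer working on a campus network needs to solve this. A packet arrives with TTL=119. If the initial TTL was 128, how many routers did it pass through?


Given: initial TTL = 128, received TTL = 119
Hops = initial TTL - received TTL
Hops = 128 - 119 = 9

9


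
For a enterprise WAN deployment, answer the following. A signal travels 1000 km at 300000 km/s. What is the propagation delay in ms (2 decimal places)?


Given: distance = 1000 km, speed = 300000 km/s
Delay = distance / speed = 1000 / 300000 seconds
Delay in ms = 1000 * 1000 / 300000
Delay = 3.3333 ms
Rounded to 2 dp = 3.33 ms

3.33


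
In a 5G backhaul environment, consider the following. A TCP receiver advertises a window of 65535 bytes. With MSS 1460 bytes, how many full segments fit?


Given: RWND = 65535 bytes, MSS = 1460 bytes
Full segments = floor(RWND / MSS)
Full segments = floor(65535 / 1460)
Full segments = floor(44.887) = 44

44


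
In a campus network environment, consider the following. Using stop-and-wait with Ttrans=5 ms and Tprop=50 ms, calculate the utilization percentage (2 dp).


Given: Ttrans = 5 ms, Tprop = 50 ms
RTT = 2 * Tprop = 2 * 50 = 100 ms
U = Ttrans / (Ttrans + RTT)
U = 5 / (5 + 100)
U = 5 / 105 = 0.047619
U% = 4.76%

4.76


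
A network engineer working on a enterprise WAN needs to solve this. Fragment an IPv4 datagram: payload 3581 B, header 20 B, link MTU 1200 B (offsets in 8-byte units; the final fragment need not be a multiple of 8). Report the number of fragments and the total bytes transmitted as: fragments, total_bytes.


Max data per non-final fragment = floor((MTU - header)/8)*8 = floor((1200 - 20)/8)*8 = floor(1180/8)*8 = 1176 B
Final fragment needs no 8-byte alignment: it can carry up to MTU - header = 1180 B
Non-final fragments needed = ceil((payload - 1180) / 1176) = ceil(2401/1176) = ceil(2.0417) = 3
Number of fragments = 3 + 1 = 4
Fragment sizes (data): 3 * 1176 B + 53 B (last, 53 <= 1180 OK)
Total bytes sent = payload + n_frags * header = 3581 + 4*20 = 3581 + 80 = 3661 B

4, 3661


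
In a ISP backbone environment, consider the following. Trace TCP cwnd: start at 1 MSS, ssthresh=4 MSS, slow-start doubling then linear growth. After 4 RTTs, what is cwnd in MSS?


RTT 0: cwnd = 1 MSS (initial)
RTT 1: cwnd = 2 MSS (slow start, doubled)
RTT 2: cwnd = 4 MSS (slow start, doubled)
RTT 3: cwnd = 5 MSS (congestion avoidance, +1)
RTT 4: cwnd = 6 MSS (congestion avoidance, +1)

6


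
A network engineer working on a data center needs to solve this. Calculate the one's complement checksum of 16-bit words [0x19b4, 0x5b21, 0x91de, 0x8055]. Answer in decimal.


Given words: [0x19b4, 0x5b21, 0x91de, 0x8055]
Step 1: Sum all words
Raw sum = 6580 + 23329 + 37342 + 32853 = 100104
Step 2: Fold carry: (34568 + 1) = 34569
One's complement = ~34569 & 0xFFFF = 30966

30966


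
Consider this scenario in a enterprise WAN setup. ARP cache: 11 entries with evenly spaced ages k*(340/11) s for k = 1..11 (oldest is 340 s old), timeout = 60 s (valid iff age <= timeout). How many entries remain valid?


Ages are k * 340/11 s for k = 1..11 (spacing = 30.9091 s).
Entry k is valid iff k * 340/11 <= 60 iff k <= 11 * 60 / 340 = 1.9412
n_valid = floor(1.9412) = 1
(n_stale = 11 - 1 = 10)

1


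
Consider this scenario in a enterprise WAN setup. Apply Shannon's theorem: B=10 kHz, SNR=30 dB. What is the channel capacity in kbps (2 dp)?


Given: B = 10 kHz, SNR = 30 dB
SNR linear = 10^(30/10) = 1000
1 + SNR = 1001
log2(1001) = 9.9672262588
C = 10 * 1000 * 9.9672262588 = 99672.2626 bps
C = 99.672263 kbps -> 99.67 kbps (2 dp)

99.67


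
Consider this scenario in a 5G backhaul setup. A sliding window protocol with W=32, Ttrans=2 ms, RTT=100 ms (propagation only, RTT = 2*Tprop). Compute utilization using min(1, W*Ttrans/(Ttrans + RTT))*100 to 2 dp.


Given: W = 32, Ttrans = 2 ms, RTT = 100 ms (= 2 * Tprop, Tprop = 50 ms)
Cycle time = Ttrans + RTT = 2 + 100 = 102 ms (first packet sent until its ACK returns)
W * Ttrans = 32 * 2 = 64 ms of sending per cycle
W * Ttrans / (Ttrans + RTT) = 64 / 102 = 0.627451
U = min(1, 0.627451) = 0.627451
U% = 62.75%

62.75


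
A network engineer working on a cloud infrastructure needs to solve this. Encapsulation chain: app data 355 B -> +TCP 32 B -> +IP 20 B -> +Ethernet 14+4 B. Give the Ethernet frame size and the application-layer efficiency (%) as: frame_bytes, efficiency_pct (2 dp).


TCP segment = 355 + 32 = 387 B
IP packet = 387 + 20 = 407 B
Ethernet frame = 407 + 14 + 4 = 425 B
Efficiency = app / frame = 355 / 425 = 0.835294 = 83.5294% -> 83.53% (2 dp)

425, 83.53


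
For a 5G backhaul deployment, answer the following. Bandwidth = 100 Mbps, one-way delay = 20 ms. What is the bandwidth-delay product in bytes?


Given: bandwidth = 100 Mbps, delay = 20 ms
BDP in bits = 100 * 10^6 * 20 / 1000
BDP in bits = 2000000
BDP in bytes = 2000000 / 8 = 250000

250000


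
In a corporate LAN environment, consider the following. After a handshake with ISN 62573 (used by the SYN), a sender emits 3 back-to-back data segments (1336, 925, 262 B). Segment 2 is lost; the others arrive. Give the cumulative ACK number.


SYN uses sequence number 62573; first data byte = ISN + 1 = 62574.
Segment 1: SEQ = 62574, len = 1336 B, covers [62574, 63909]
Segment 2: SEQ = 63910, len = 925 B, covers [63910, 64834] [LOST]
Segment 3: SEQ = 64835, len = 262 B, covers [64835, 65096]
In-order data received: bytes [62574, 63909] (segments 1..1).
Segment 2 missing -> gap begins at byte 63910; later segments buffered out of order.
Cumulative ACK = next expected in-order byte = 62574 + 1336 = 63910

63910


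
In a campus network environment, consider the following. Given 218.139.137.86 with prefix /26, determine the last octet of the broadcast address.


Given: IP = 218.139.137.86, prefix = /26
Host bits = 32 - 26 = 6
Network last octet = 86 AND mask = 64
Host part size = 2^6 - 1 = 63
Broadcast last octet = 64 OR 63 = 127

127


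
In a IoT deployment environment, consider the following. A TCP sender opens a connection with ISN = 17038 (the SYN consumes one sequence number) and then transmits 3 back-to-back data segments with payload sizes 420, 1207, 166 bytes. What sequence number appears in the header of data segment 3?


The SYN occupies sequence number ISN = 17038, so the first data byte is ISN + 1 = 17039.
SEQ of data segment i = (ISN + 1) + sum of payload sizes of segments 1..i-1.
Segment 1: SEQ = 17039, payload = 420 bytes
Segment 2: SEQ = 17459, payload = 1207 bytes
Segment 3: SEQ = 18666, payload = 166 bytes
SEQ of segment 3 = 17039 + 420 + 1207 = 18666

18666


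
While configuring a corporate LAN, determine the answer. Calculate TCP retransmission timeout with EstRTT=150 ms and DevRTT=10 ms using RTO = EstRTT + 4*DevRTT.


Given: EstRTT = 150 ms, DevRTT = 10 ms
Timeout = EstRTT + 4 * DevRTT
4 * DevRTT = 4 * 10 = 40
Timeout = 150 + 40 = 190 ms

190


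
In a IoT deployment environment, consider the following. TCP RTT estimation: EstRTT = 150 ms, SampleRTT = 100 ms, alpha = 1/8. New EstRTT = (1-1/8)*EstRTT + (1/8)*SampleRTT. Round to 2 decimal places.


Given: EstRTT = 150 ms, SampleRTT = 100 ms, alpha = 1/8
New EstRTT = (1 - alpha) * EstRTT + alpha * SampleRTT
(7/8) * 150 = 131.25
(1/8) * 100 = 12.5
New EstRTT = 131.25 + 12.5 = 143.75 ms -> 143.75 ms (2 dp)

143.75


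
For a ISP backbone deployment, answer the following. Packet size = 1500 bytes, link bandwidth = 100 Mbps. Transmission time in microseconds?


Given: packet = 1500 bytes, bandwidth = 100 Mbps
Packet in bits = 1500 * 8 = 12000 bits
Bandwidth = 100 * 10^6 = 100000000 bps
Time = 12000 / 100000000 seconds
Time in us = 12000 * 10^6 / 100000000 = 120

120


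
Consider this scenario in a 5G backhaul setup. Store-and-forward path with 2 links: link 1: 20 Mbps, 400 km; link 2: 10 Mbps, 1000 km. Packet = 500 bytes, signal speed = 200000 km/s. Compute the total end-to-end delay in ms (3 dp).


Packet = 500 bytes = 4000 bits. Store-and-forward: sum (t_trans + t_prop) per link.
Link 1: t_trans = 4000/(20*10^6) s = 0.2000 ms; t_prop = 400/200000 s = 2.0000 ms; subtotal = 2.2000 ms
Link 2: t_trans = 4000/(10*10^6) s = 0.4000 ms; t_prop = 1000/200000 s = 5.0000 ms; subtotal = 5.4000 ms
End-to-end = 2.2000 + 5.4000 = 7.6000 ms -> 7.600 ms (3 dp)

7.600


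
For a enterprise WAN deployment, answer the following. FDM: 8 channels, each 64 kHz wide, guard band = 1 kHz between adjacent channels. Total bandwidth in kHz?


Given: 8 channels, 64 kHz each, guard = 1 kHz
Channel bandwidth = 8 * 64 = 512 kHz
Guard bands = 7 gaps * 1 kHz = 7 kHz
Total = 512 + 7 = 519 kHz

519


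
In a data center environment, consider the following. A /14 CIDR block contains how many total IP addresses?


Given: CIDR prefix /14
Host bits = 32 - 14 = 18
Total addresses = 2^18 = 262144

262144


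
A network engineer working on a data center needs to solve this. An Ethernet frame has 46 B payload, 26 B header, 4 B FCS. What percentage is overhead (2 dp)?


Given: payload = 46 B, header = 26 B, trailer = 4 B
Overhead bytes = header + trailer = 26 + 4 = 30
Total frame = payload + overhead = 46 + 30 = 76
Overhead % = 30 / 76 * 100 = 39.4737% -> 39.47% (2 dp)

39.47


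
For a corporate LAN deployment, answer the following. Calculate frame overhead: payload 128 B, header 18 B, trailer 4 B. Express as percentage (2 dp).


Given: payload = 128 B, header = 18 B, trailer = 4 B
Overhead bytes = header + trailer = 18 + 4 = 22
Total frame = payload + overhead = 128 + 22 = 150
Overhead % = 22 / 150 * 100 = 14.6667% -> 14.67% (2 dp)

14.67


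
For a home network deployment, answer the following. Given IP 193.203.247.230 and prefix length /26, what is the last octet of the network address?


Given: IP = 193.203.247.230, prefix = /26
Subnet mask = 255.255.255.192
Last octet of IP: 230
Last octet of mask: 192
Network last octet = 230 AND 192 = 192

192


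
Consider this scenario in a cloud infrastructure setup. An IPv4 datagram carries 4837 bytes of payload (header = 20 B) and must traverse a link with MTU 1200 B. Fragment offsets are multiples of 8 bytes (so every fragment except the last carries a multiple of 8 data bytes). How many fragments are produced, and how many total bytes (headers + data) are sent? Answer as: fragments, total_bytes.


Max data per non-final fragment = floor((MTU - header)/8)*8 = floor((1200 - 20)/8)*8 = floor(1180/8)*8 = 1176 B
Final fragment needs no 8-byte alignment: it can carry up to MTU - header = 1180 B
Non-final fragments needed = ceil((payload - 1180) / 1176) = ceil(3657/1176) = ceil(3.1097) = 4
Number of fragments = 4 + 1 = 5
Fragment sizes (data): 4 * 1176 B + 133 B (last, 133 <= 1180 OK)
Total bytes sent = payload + n_frags * header = 4837 + 5*20 = 4837 + 100 = 4937 B

5, 4937


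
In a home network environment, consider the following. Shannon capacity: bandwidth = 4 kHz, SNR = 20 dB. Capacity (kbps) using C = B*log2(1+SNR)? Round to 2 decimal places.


Given: B = 4 kHz, SNR = 20 dB
SNR linear = 10^(20/10) = 100
1 + SNR = 101
log2(101) = 6.6582114828
C = 4 * 1000 * 6.6582114828 = 26632.8459 bps
C = 26.632846 kbps -> 26.63 kbps (2 dp)

26.63


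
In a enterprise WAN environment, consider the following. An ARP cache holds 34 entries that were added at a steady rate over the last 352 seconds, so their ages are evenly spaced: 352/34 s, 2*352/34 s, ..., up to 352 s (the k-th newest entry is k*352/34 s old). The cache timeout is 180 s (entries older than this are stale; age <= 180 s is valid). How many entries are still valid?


Ages are k * 352/34 s for k = 1..34 (spacing = 10.3529 s).
Entry k is valid iff k * 352/34 <= 180 iff k <= 34 * 180 / 352 = 17.3864
n_valid = floor(17.3864) = 17
(n_stale = 34 - 17 = 17)

17


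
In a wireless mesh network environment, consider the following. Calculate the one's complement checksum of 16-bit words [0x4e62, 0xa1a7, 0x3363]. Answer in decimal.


Given words: [0x4e62, 0xa1a7, 0x3363]
Step 1: Sum all words
Raw sum = 20066 + 41383 + 13155 = 74604
Step 2: Fold carry: (9068 + 1) = 9069
One's complement = ~9069 & 0xFFFF = 56466

56466


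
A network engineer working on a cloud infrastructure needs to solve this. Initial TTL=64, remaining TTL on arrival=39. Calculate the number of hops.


Given: initial TTL = 64, received TTL = 39
Hops = initial TTL - received TTL
Hops = 64 - 39 = 25

25


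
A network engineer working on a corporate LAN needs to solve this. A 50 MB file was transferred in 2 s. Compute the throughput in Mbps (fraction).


Given: file = 50 MB, time = 2 s
File in Mb = 50 * 8 = 400 Mb
Throughput = 400 / 2 Mbps
Throughput = 200 Mbps

200


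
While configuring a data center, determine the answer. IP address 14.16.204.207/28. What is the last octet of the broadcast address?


Given: IP = 14.16.204.207, prefix = /28
Host bits = 32 - 28 = 4
Network last octet = 207 AND mask = 192
Host part size = 2^4 - 1 = 15
Broadcast last octet = 192 OR 15 = 207

207


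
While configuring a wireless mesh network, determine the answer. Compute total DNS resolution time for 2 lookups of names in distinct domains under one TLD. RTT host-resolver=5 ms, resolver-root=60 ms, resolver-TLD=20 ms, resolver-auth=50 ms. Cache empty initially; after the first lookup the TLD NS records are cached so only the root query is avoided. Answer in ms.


Lookup 1 (cold cache): local + root + TLD + auth = 5 + 60 + 20 + 50 = 135 ms
Lookups 2..2 (TLD NS cached -> skip root; new domain -> still ask TLD and auth): local + TLD + auth = 5 + 20 + 50 = 75 ms each
Remaining 1 lookups: 1 * 75 = 75 ms
Total = 135 + 75 = 210 ms

210


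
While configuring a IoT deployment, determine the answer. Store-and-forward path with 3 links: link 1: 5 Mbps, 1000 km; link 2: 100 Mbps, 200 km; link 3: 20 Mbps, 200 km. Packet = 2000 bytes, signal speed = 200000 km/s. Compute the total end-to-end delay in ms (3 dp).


Packet = 2000 bytes = 16000 bits. Store-and-forward: sum (t_trans + t_prop) per link.
Link 1: t_trans = 16000/(5*10^6) s = 3.2000 ms; t_prop = 1000/200000 s = 5.0000 ms; subtotal = 8.2000 ms
Link 2: t_trans = 16000/(100*10^6) s = 0.1600 ms; t_prop = 200/200000 s = 1.0000 ms; subtotal = 1.1600 ms
Link 3: t_trans = 16000/(20*10^6) s = 0.8000 ms; t_prop = 200/200000 s = 1.0000 ms; subtotal = 1.8000 ms
End-to-end = 8.2000 + 1.1600 + 1.8000 = 11.1600 ms -> 11.160 ms (3 dp)

11.160


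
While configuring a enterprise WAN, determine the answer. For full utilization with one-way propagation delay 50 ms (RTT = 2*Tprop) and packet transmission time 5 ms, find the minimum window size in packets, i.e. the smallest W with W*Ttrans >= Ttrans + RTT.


Given: Ttrans = 5 ms, RTT = 100 ms (= 2 * Tprop, Tprop = 50 ms)
Time until first ACK returns = Ttrans + RTT = 5 + 100 = 105 ms
Need W * Ttrans >= Ttrans + RTT  ->  W >= (Ttrans + RTT) / Ttrans
(Ttrans + RTT) / Ttrans = 105 / 5 = 21
W_min = ceil(21) = 21

21


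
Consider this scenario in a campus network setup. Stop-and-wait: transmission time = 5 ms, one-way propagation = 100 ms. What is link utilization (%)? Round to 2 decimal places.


Given: Ttrans = 5 ms, Tprop = 100 ms
RTT = 2 * Tprop = 2 * 100 = 200 ms
U = Ttrans / (Ttrans + RTT)
U = 5 / (5 + 200)
U = 5 / 205 = 0.02439
U% = 2.44%

2.44


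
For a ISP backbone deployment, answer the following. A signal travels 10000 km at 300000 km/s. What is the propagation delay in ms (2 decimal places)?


Given: distance = 10000 km, speed = 300000 km/s
Delay = distance / speed = 10000 / 300000 seconds
Delay in ms = 10000 * 1000 / 300000
Delay = 33.3333 ms
Rounded to 2 dp = 33.33 ms

33.33


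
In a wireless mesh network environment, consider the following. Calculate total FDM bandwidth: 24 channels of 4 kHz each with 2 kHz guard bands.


Given: 24 channels, 4 kHz each, guard = 2 kHz
Channel bandwidth = 24 * 4 = 96 kHz
Guard bands = 23 gaps * 2 kHz = 46 kHz
Total = 96 + 46 = 142 kHz

142


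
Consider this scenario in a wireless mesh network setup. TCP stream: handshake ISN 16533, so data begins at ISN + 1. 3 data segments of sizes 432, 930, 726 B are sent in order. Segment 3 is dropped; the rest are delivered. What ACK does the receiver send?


SYN uses sequence number 16533; first data byte = ISN + 1 = 16534.
Segment 1: SEQ = 16534, len = 432 B, covers [16534, 16965]
Segment 2: SEQ = 16966, len = 930 B, covers [16966, 17895]
Segment 3: SEQ = 17896, len = 726 B, covers [17896, 18621] [LOST]
In-order data received: bytes [16534, 17895] (segments 1..2).
Segment 3 missing -> gap begins at byte 17896.
Cumulative ACK = next expected in-order byte = 16534 + 432 + 930 = 17896

17896


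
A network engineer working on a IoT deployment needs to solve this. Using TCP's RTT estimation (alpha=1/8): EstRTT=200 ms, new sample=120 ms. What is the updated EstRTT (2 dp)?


Given: EstRTT = 200 ms, SampleRTT = 120 ms, alpha = 1/8
New EstRTT = (1 - alpha) * EstRTT + alpha * SampleRTT
(7/8) * 200 = 175
(1/8) * 120 = 15
New EstRTT = 175 + 15 = 190 ms -> 190.00 ms (2 dp)

190.00


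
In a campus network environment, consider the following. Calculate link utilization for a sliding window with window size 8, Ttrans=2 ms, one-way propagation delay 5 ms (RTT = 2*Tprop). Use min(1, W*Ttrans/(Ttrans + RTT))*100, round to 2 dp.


Given: W = 8, Ttrans = 2 ms, RTT = 10 ms (= 2 * Tprop, Tprop = 5 ms)
Cycle time = Ttrans + RTT = 2 + 10 = 12 ms (first packet sent until its ACK returns)
W * Ttrans = 8 * 2 = 16 ms of sending per cycle
W * Ttrans / (Ttrans + RTT) = 16 / 12 = 1.333333
U = min(1, 1.333333) = 1.000000
U% = 100.00%

100.00


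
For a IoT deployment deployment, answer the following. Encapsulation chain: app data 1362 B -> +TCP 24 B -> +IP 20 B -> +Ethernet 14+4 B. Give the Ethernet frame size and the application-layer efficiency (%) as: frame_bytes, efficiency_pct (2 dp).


TCP segment = 1362 + 24 = 1386 B
IP packet = 1386 + 20 = 1406 B
Ethernet frame = 1406 + 14 + 4 = 1424 B
Efficiency = app / frame = 1362 / 1424 = 0.956461 = 95.6461% -> 95.65% (2 dp)

1424, 95.65


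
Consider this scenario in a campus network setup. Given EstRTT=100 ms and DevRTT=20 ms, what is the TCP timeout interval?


Given: EstRTT = 100 ms, DevRTT = 20 ms
Timeout = EstRTT + 4 * DevRTT
4 * DevRTT = 4 * 20 = 80
Timeout = 100 + 80 = 180 ms

180


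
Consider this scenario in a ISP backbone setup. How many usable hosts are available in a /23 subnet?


Given: subnet mask /23
Host bits = 32 - 23 = 9
Total addresses = 2^9 = 512
Usable hosts = 512 - 2 (network + broadcast) = 510

510


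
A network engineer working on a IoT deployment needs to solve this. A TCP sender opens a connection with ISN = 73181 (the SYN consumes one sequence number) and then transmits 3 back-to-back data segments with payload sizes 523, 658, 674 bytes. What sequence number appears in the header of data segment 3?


The SYN occupies sequence number ISN = 73181, so the first data byte is ISN + 1 = 73182.
SEQ of data segment i = (ISN + 1) + sum of payload sizes of segments 1..i-1.
Segment 1: SEQ = 73182, payload = 523 bytes
Segment 2: SEQ = 73705, payload = 658 bytes
Segment 3: SEQ = 74363, payload = 674 bytes
SEQ of segment 3 = 73182 + 523 + 658 = 74363

74363


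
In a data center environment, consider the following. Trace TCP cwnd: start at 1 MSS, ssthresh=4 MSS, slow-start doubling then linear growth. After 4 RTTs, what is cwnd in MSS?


RTT 0: cwnd = 1 MSS (initial)
RTT 1: cwnd = 2 MSS (slow start, doubled)
RTT 2: cwnd = 4 MSS (slow start, doubled)
RTT 3: cwnd = 5 MSS (congestion avoidance, +1)
RTT 4: cwnd = 6 MSS (congestion avoidance, +1)

6


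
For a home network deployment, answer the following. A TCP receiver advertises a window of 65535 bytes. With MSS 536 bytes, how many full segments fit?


Given: RWND = 65535 bytes, MSS = 536 bytes
Full segments = floor(RWND / MSS)
Full segments = floor(65535 / 536)
Full segments = floor(122.2668) = 122

122


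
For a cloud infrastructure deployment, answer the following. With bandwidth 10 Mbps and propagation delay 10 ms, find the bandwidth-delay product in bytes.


Given: bandwidth = 10 Mbps, delay = 10 ms
BDP in bits = 10 * 10^6 * 10 / 1000
BDP in bits = 100000
BDP in bytes = 100000 / 8 = 12500

12500


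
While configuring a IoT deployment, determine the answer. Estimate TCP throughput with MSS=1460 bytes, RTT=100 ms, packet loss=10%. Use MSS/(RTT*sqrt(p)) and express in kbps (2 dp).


Given: MSS = 1460 bytes, RTT = 100 ms, loss = 10%
RTT in seconds = 100 / 1000 = 0.1
Loss rate = 10% = 0.1
sqrt(loss) = sqrt(0.1) = 0.316227766017
Throughput (bytes/s) = 1460 / (0.1 * 0.316227766017) = 46169.2538
Throughput (kbps) = 46169.2538 * 8 / 1000 = 369.354031 -> 369.35 kbps (2 dp)

369.35


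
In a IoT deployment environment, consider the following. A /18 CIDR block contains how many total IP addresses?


Given: CIDR prefix /18
Host bits = 32 - 18 = 14
Total addresses = 2^14 = 16384

16384


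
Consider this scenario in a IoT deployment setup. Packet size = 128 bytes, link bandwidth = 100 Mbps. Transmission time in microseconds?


Given: packet = 128 bytes, bandwidth = 100 Mbps
Packet in bits = 128 * 8 = 1024 bits
Bandwidth = 100 * 10^6 = 100000000 bps
Time = 1024 / 100000000 seconds
Time in us = 1024 * 10^6 / 100000000 = 10.24

10.24


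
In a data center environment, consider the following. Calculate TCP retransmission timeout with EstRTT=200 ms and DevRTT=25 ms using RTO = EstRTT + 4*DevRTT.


Given: EstRTT = 200 ms, DevRTT = 25 ms
Timeout = EstRTT + 4 * DevRTT
4 * DevRTT = 4 * 25 = 100
Timeout = 200 + 100 = 300 ms

300


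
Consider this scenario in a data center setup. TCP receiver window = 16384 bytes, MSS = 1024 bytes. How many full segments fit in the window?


Given: RWND = 16384 bytes, MSS = 1024 bytes
Full segments = floor(RWND / MSS)
Full segments = floor(16384 / 1024)
Full segments = floor(16.0) = 16

16


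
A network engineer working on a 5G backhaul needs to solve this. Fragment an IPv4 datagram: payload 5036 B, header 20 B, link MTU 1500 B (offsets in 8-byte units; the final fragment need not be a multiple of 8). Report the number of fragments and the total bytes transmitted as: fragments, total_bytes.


Max data per non-final fragment = floor((MTU - header)/8)*8 = floor((1500 - 20)/8)*8 = floor(1480/8)*8 = 1480 B
Final fragment needs no 8-byte alignment: it can carry up to MTU - header = 1480 B
Non-final fragments needed = ceil((payload - 1480) / 1480) = ceil(3556/1480) = ceil(2.4027) = 3
Number of fragments = 3 + 1 = 4
Fragment sizes (data): 3 * 1480 B + 596 B (last, 596 <= 1480 OK)
Total bytes sent = payload + n_frags * header = 5036 + 4*20 = 5036 + 80 = 5116 B

4, 5116


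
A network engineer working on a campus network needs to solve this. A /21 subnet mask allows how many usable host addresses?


Given: subnet mask /21
Host bits = 32 - 21 = 11
Total addresses = 2^11 = 2048
Usable hosts = 2048 - 2 (network + broadcast) = 2046

2046


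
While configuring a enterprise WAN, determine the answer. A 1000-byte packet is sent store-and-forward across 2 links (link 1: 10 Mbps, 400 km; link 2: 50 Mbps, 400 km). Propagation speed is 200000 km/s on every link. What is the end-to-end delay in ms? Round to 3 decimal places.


Packet = 1000 bytes = 8000 bits. Store-and-forward: sum (t_trans + t_prop) per link.
Link 1: t_trans = 8000/(10*10^6) s = 0.8000 ms; t_prop = 400/200000 s = 2.0000 ms; subtotal = 2.8000 ms
Link 2: t_trans = 8000/(50*10^6) s = 0.1600 ms; t_prop = 400/200000 s = 2.0000 ms; subtotal = 2.1600 ms
End-to-end = 2.8000 + 2.1600 = 4.9600 ms -> 4.960 ms (3 dp)

4.960


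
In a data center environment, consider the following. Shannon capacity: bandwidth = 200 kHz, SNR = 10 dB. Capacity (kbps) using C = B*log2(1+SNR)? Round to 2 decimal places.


Given: B = 200 kHz, SNR = 10 dB
SNR linear = 10^(10/10) = 10
1 + SNR = 11
log2(11) = 3.4594316186
C = 200 * 1000 * 3.4594316186 = 691886.3237 bps
C = 691.886324 kbps -> 691.89 kbps (2 dp)

691.89


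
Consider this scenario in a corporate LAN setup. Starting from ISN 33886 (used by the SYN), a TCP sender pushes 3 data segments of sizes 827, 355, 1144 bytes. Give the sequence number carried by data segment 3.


The SYN occupies sequence number ISN = 33886, so the first data byte is ISN + 1 = 33887.
SEQ of data segment i = (ISN + 1) + sum of payload sizes of segments 1..i-1.
Segment 1: SEQ = 33887, payload = 827 bytes
Segment 2: SEQ = 34714, payload = 355 bytes
Segment 3: SEQ = 35069, payload = 1144 bytes
SEQ of segment 3 = 33887 + 827 + 355 = 35069

35069


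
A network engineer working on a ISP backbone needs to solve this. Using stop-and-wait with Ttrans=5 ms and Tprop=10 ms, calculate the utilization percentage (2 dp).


Given: Ttrans = 5 ms, Tprop = 10 ms
RTT = 2 * Tprop = 2 * 10 = 20 ms
U = Ttrans / (Ttrans + RTT)
U = 5 / (5 + 20)
U = 5 / 25 = 0.2
U% = 20.00%

20.00


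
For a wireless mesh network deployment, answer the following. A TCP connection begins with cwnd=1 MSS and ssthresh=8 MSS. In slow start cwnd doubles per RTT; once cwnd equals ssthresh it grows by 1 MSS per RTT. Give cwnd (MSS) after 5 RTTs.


RTT 0: cwnd = 1 MSS (initial)
RTT 1: cwnd = 2 MSS (slow start, doubled)
RTT 2: cwnd = 4 MSS (slow start, doubled)
RTT 3: cwnd = 8 MSS (slow start, doubled)
RTT 4: cwnd = 9 MSS (congestion avoidance, +1)
RTT 5: cwnd = 10 MSS (congestion avoidance, +1)

10


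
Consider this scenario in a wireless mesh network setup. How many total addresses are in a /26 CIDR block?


Given: CIDR prefix /26
Host bits = 32 - 26 = 6
Total addresses = 2^6 = 64

64


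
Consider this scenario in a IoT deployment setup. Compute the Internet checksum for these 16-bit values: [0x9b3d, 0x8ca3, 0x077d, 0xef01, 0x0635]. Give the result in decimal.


Given words: [0x9b3d, 0x8ca3, 0x077d, 0xef01, 0x0635]
Step 1: Sum all words
Raw sum = 39741 + 36003 + 1917 + 61185 + 1589 = 140435
Step 2: Fold carry: (9363 + 2) = 9365
One's complement = ~9365 & 0xFFFF = 56170

56170


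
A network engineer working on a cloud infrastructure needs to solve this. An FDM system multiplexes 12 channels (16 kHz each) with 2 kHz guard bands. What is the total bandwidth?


Given: 12 channels, 16 kHz each, guard = 2 kHz
Channel bandwidth = 12 * 16 = 192 kHz
Guard bands = 11 gaps * 2 kHz = 22 kHz
Total = 192 + 22 = 214 kHz

214


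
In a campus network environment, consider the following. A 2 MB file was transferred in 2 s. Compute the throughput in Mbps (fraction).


Given: file = 2 MB, time = 2 s
File in Mb = 2 * 8 = 16 Mb
Throughput = 16 / 2 Mbps
Throughput = 8 Mbps

8


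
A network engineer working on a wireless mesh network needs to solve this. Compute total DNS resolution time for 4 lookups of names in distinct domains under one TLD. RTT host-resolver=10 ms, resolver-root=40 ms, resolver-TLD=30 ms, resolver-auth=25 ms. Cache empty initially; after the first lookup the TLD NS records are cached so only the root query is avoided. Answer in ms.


Lookup 1 (cold cache): local + root + TLD + auth = 10 + 40 + 30 + 25 = 105 ms
Lookups 2..4 (TLD NS cached -> skip root; new domain -> still ask TLD and auth): local + TLD + auth = 10 + 30 + 25 = 65 ms each
Remaining 3 lookups: 3 * 65 = 195 ms
Total = 105 + 195 = 300 ms

300


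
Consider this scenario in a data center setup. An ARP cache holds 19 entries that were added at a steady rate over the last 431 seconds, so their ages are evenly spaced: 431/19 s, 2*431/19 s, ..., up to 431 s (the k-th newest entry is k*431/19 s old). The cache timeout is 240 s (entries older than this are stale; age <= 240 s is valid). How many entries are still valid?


Ages are k * 431/19 s for k = 1..19 (spacing = 22.6842 s).
Entry k is valid iff k * 431/19 <= 240 iff k <= 19 * 240 / 431 = 10.5800
n_valid = floor(10.5800) = 10
(n_stale = 19 - 10 = 9)

10


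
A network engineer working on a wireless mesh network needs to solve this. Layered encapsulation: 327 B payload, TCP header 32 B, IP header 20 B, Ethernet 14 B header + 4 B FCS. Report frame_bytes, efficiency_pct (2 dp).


TCP segment = 327 + 32 = 359 B
IP packet = 359 + 20 = 379 B
Ethernet frame = 379 + 14 + 4 = 397 B
Efficiency = app / frame = 327 / 397 = 0.823678 = 82.3678% -> 82.37% (2 dp)

397, 82.37


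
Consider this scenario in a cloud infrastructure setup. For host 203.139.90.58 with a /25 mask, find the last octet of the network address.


Given: IP = 203.139.90.58, prefix = /25
Subnet mask = 255.255.255.128
Last octet of IP: 58
Last octet of mask: 128
Network last octet = 58 AND 128 = 0

0


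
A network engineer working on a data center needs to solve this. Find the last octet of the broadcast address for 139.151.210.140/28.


Given: IP = 139.151.210.140, prefix = /28
Host bits = 32 - 28 = 4
Network last octet = 140 AND mask = 128
Host part size = 2^4 - 1 = 15
Broadcast last octet = 128 OR 15 = 143

143


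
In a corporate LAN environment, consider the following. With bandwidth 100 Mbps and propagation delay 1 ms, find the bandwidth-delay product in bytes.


Given: bandwidth = 100 Mbps, delay = 1 ms
BDP in bits = 100 * 10^6 * 1 / 1000
BDP in bits = 100000
BDP in bytes = 100000 / 8 = 12500

12500


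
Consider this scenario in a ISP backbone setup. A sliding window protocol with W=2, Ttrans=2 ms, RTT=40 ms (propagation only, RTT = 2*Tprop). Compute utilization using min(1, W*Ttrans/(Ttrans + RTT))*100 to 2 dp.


Given: W = 2, Ttrans = 2 ms, RTT = 40 ms (= 2 * Tprop, Tprop = 20 ms)
Cycle time = Ttrans + RTT = 2 + 40 = 42 ms (first packet sent until its ACK returns)
W * Ttrans = 2 * 2 = 4 ms of sending per cycle
W * Ttrans / (Ttrans + RTT) = 4 / 42 = 0.095238
U = min(1, 0.095238) = 0.095238
U% = 9.52%

9.52


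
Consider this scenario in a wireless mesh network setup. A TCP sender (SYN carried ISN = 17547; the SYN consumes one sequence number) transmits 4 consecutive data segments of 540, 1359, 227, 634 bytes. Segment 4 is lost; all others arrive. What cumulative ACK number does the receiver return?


SYN uses sequence number 17547; first data byte = ISN + 1 = 17548.
Segment 1: SEQ = 17548, len = 540 B, covers [17548, 18087]
Segment 2: SEQ = 18088, len = 1359 B, covers [18088, 19446]
Segment 3: SEQ = 19447, len = 227 B, covers [19447, 19673]
Segment 4: SEQ = 19674, len = 634 B, covers [19674, 20307] [LOST]
In-order data received: bytes [17548, 19673] (segments 1..3).
Segment 4 missing -> gap begins at byte 19674.
Cumulative ACK = next expected in-order byte = 17548 + 540 + 1359 + 227 = 19674

19674


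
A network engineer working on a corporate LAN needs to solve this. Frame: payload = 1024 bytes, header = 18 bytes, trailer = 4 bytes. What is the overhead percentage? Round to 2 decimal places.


Given: payload = 1024 B, header = 18 B, trailer = 4 B
Overhead bytes = header + trailer = 18 + 4 = 22
Total frame = payload + overhead = 1024 + 22 = 1046
Overhead % = 22 / 1046 * 100 = 2.1033% -> 2.10% (2 dp)

2.10


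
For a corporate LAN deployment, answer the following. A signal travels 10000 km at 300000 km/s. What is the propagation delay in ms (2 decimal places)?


Given: distance = 10000 km, speed = 300000 km/s
Delay = distance / speed = 10000 / 300000 seconds
Delay in ms = 10000 * 1000 / 300000
Delay = 33.3333 ms
Rounded to 2 dp = 33.33 ms

33.33


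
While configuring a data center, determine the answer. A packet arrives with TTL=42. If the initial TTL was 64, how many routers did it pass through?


Given: initial TTL = 64, received TTL = 42
Hops = initial TTL - received TTL
Hops = 64 - 42 = 22

22


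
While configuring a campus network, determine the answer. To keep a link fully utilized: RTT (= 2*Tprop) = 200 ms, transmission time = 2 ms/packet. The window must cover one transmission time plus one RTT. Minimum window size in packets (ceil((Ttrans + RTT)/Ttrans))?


Given: Ttrans = 2 ms, RTT = 200 ms (= 2 * Tprop, Tprop = 100 ms)
Time until first ACK returns = Ttrans + RTT = 2 + 200 = 202 ms
Need W * Ttrans >= Ttrans + RTT  ->  W >= (Ttrans + RTT) / Ttrans
(Ttrans + RTT) / Ttrans = 202 / 2 = 101
W_min = ceil(101) = 101

101


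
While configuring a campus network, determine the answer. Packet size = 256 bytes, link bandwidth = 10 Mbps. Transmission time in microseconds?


Given: packet = 256 bytes, bandwidth = 10 Mbps
Packet in bits = 256 * 8 = 2048 bits
Bandwidth = 10 * 10^6 = 10000000 bps
Time = 2048 / 10000000 seconds
Time in us = 2048 * 10^6 / 10000000 = 204.8

204.8
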